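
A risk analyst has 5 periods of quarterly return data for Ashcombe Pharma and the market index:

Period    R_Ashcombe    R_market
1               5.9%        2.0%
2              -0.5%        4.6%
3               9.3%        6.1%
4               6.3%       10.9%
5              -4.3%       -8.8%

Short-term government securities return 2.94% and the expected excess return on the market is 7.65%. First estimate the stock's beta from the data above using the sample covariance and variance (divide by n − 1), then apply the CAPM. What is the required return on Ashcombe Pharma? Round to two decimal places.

7.33%

Mean R_i = (5.9 − 0.5 + 9.3 + 6.3 − 4.3) / 5 = 3.3400%
Mean R_m = (2.0 + 4.6 + 6.1 + 10.9 − 8.8) / 5 = 2.9600%
Σ(R_i − R̄_i)(R_m − R̄_m) = 123.3080  ⇒  Cov = 123.3080 / 4 = 30.8270
Σ(R_m − R̄_m)² = 214.8120  ⇒  Var(R_m) = 214.8120 / 4 = 53.7030
β = Cov / Var(R_m) = 30.8270 / 53.7030 = 0.5740
E(R) = R_f + β × MRP = 2.94% + 0.5740 × 7.65% = 7.33%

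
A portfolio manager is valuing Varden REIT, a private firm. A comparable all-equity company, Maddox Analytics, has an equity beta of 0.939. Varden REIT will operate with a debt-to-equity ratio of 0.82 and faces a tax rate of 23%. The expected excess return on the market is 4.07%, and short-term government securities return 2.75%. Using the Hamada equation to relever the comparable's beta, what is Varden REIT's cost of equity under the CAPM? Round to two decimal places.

β_L = β_U × [1 + (1 − t)(D/E)] = 0.939 × [1 + (1 − 0.23) × 0.82]
    = 0.939 × [1 + 0.77 × 0.82] = 0.939 × 1.6314 = 1.5319
E(R) = R_f + β_L × MRP = 2.75% + 1.5319 × 4.07% = 8.98%

8.98%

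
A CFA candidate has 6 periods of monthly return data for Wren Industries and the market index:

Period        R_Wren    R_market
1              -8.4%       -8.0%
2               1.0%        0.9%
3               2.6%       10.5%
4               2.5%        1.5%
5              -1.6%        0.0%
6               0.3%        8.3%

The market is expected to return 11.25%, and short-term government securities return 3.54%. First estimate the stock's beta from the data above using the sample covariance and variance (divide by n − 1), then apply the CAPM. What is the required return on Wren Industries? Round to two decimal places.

7.43%

Mean R_i = (-8.4 + 1.0 + 2.6 + 2.5 − 1.6 + 0.3) / 6 = -0.6000%
Mean R_m = (-8.0 + 0.9 + 10.5 + 1.5 + 0.0 + 8.3) / 6 = 2.2000%
Σ(R_i − R̄_i)(R_m − R̄_m) = 109.5600  ⇒  Cov = 109.5600 / 5 = 21.9120
Σ(R_m − R̄_m)² = 217.1600  ⇒  Var(R_m) = 217.1600 / 5 = 43.4320
β = Cov / Var(R_m) = 21.9120 / 43.4320 = 0.5045
MRP = 11.25% − 3.54% = 7.71%
E(R) = R_f + β × MRP = 3.54% + 0.5045 × 7.71% = 7.43%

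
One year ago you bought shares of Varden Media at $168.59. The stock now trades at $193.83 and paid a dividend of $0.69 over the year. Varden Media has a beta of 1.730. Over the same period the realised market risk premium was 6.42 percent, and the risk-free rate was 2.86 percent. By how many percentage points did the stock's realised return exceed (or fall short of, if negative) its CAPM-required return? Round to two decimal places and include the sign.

+1.41%

Realised HPR = (P1 + D1 − P0) / P0 = (193.83 + 0.69 − 168.59) / 168.59 = 25.93 / 168.59 = 15.3805%
CAPM required = R_f + β·MRP = 2.86% + 1.730 × 6.42% = 13.96660%
α = realised − required = 15.3805% − 13.96660% = +1.41%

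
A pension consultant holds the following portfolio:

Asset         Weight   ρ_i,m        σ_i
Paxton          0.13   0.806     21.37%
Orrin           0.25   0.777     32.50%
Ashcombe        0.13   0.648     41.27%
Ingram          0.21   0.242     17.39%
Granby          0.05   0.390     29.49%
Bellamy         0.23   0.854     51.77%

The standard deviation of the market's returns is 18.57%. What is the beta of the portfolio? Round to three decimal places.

1.274

β_Paxton = 0.806 × 21.37% / 18.57% = 0.9275
β_Orrin = 0.777 × 32.50% / 18.57% = 1.3599
β_Ashcombe = 0.648 × 41.27% / 18.57% = 1.4401
β_Ingram = 0.242 × 17.39% / 18.57% = 0.2266
β_Granby = 0.390 × 29.49% / 18.57% = 0.6193
β_Bellamy = 0.854 × 51.77% / 18.57% = 2.3808
β_P = Σ w_i β_i = 0.13×0.9275 + 0.25×1.3599 + 0.13×1.4401 + 0.21×0.2266 + 0.05×0.6193 + 0.23×2.3808 = 1.2739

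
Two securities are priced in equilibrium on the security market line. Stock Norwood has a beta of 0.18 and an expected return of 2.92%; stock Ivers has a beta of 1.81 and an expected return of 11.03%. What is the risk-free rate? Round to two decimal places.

2.02%

Both satisfy E(R) = R_f + β·MRP, so the slope of the SML is
MRP = (11.03% − 2.92%) / (1.81 − 0.18) = 8.11% / 1.63 = 4.9755%
R_f = E(R_Norwood) − β_Norwood·MRP = 2.92% − 0.18 × 4.9755% = 2.0244%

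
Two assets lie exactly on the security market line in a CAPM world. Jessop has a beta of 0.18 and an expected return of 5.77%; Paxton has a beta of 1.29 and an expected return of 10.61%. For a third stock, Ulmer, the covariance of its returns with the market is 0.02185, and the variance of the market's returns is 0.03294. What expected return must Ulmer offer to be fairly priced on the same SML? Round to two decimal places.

7.88%

MRP = (10.61% − 5.77%) / (1.29 − 0.18) = 4.3604%
R_f = 5.77% − 0.18 × 4.3604% = 4.9851%
β_Ulmer = Cov / Var(R_m) = 0.02185 / 0.03294 = 0.6633
E(R_Ulmer) = R_f + β × MRP = 4.9851% + 0.6633 × 4.3604% = 7.88%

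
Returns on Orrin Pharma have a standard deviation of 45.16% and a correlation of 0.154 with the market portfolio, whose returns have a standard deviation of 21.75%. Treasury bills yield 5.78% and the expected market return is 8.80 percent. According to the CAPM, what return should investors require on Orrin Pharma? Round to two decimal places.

β = ρ × σ_i / σ_m = 0.154 × 45.16% / 21.75% = 0.3198
MRP = 8.80% − 5.78% = 3.02%
E(R) = 5.78% + 0.3198 × 3.02% = 6.75%

6.75%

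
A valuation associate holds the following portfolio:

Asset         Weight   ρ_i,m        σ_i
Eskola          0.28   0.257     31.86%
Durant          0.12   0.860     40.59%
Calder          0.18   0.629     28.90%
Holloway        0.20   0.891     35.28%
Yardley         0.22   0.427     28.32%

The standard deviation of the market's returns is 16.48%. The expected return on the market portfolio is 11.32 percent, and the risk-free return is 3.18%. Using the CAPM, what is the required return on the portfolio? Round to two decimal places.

12.42%

β_Eskola = 0.257 × 31.86% / 16.48% = 0.4968
β_Durant = 0.860 × 40.59% / 16.48% = 2.1182
β_Calder = 0.629 × 28.90% / 16.48% = 1.1030
β_Holloway = 0.891 × 35.28% / 16.48% = 1.9074
β_Yardley = 0.427 × 28.32% / 16.48% = 0.7338
β_P = Σ w_i β_i = 0.28×0.4968 + 0.12×2.1182 + 0.18×1.1030 + 0.20×1.9074 + 0.22×0.7338 = 1.1347
MRP = 11.32% − 3.18% = 8.14%
E(R_P) = R_f + β_P × MRP = 3.18% + 1.1347 × 8.14% = 12.42%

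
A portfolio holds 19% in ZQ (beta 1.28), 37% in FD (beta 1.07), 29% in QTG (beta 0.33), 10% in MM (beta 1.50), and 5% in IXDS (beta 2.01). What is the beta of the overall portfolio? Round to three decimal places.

β_P = Σ w_i β_i = 0.19×1.28 + 0.37×1.07 + 0.29×0.33 + 0.10×1.50 + 0.05×2.01 = 0.9853

0.985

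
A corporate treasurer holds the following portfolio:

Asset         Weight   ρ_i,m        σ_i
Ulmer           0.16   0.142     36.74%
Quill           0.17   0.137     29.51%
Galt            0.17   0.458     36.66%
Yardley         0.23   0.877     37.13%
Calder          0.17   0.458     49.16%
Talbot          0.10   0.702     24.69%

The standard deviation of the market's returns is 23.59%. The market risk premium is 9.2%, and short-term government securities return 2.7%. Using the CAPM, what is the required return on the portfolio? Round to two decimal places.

β_Ulmer = 0.142 × 36.74% / 23.59% = 0.2212
β_Quill = 0.137 × 29.51% / 23.59% = 0.1714
β_Galt = 0.458 × 36.66% / 23.59% = 0.7118
β_Yardley = 0.877 × 37.13% / 23.59% = 1.3804
β_Calder = 0.458 × 49.16% / 23.59% = 0.9544
β_Talbot = 0.702 × 24.69% / 23.59% = 0.7347
β_P = Σ w_i β_i = 0.16×0.2212 + 0.17×0.1714 + 0.17×0.7118 + 0.23×1.3804 + 0.17×0.9544 + 0.10×0.7347 = 0.7387
E(R_P) = R_f + β_P × MRP = 2.7% + 0.7387 × 9.2% = 9.50%

9.50%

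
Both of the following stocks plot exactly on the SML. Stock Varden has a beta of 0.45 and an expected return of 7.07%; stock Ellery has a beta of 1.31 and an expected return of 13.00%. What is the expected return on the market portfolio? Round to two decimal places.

10.86%

Both satisfy E(R) = R_f + β·MRP, so the slope of the SML is
MRP = (13.00% − 7.07%) / (1.31 − 0.45) = 5.93% / 0.86 = 6.8953%
R_f = E(R_Varden) − β_Varden·MRP = 7.07% − 0.45 × 6.8953% = 3.9671%
E(R_m) = R_f + MRP = 3.9671% + 6.8953% = 10.86%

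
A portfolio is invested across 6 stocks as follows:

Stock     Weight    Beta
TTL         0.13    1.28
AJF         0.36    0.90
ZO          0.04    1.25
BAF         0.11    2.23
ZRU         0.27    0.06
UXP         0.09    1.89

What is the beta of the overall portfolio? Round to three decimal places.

β_P = Σ w_i β_i = 0.13×1.28 + 0.36×0.90 + 0.04×1.25 + 0.11×2.23 + 0.27×0.06 + 0.09×1.89 = 0.9720

0.972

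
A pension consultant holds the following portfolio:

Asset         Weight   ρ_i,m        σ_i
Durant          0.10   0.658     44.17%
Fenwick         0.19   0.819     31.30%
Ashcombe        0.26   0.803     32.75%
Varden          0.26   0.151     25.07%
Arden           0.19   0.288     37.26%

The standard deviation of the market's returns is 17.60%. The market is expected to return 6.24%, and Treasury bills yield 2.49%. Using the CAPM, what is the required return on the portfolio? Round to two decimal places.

6.25%

β_Durant = 0.658 × 44.17% / 17.60% = 1.6514
β_Fenwick = 0.819 × 31.30% / 17.60% = 1.4565
β_Ashcombe = 0.803 × 32.75% / 17.60% = 1.4942
β_Varden = 0.151 × 25.07% / 17.60% = 0.2151
β_Arden = 0.288 × 37.26% / 17.60% = 0.6097
β_P = Σ w_i β_i = 0.10×1.6514 + 0.19×1.4565 + 0.26×1.4942 + 0.26×0.2151 + 0.19×0.6097 = 1.0021
MRP = 6.24% − 2.49% = 3.75%
E(R_P) = R_f + β_P × MRP = 2.49% + 1.0021 × 3.75% = 6.25%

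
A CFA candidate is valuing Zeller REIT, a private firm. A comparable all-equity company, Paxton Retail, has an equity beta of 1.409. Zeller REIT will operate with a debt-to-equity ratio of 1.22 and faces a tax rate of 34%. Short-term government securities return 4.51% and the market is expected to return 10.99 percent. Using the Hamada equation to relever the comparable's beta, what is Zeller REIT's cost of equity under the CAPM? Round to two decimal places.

β_L = β_U × [1 + (1 − t)(D/E)] = 1.409 × [1 + (1 − 0.34) × 1.22]
    = 1.409 × [1 + 0.66 × 1.22] = 1.409 × 1.8052 = 2.5435
MRP = 10.99% − 4.51% = 6.48%
E(R) = R_f + β_L × MRP = 4.51% + 2.5435 × 6.48% = 20.99%

20.99%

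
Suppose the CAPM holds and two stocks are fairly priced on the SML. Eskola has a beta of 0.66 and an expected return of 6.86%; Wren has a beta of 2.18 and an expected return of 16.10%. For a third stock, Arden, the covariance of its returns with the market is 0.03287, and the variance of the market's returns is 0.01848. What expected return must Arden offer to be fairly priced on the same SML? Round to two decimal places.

13.66%

MRP = (16.10% − 6.86%) / (2.18 − 0.66) = 6.0789%
R_f = 6.86% − 0.66 × 6.0789% = 2.8479%
β_Arden = Cov / Var(R_m) = 0.03287 / 0.01848 = 1.7787
E(R_Arden) = R_f + β × MRP = 2.8479% + 1.7787 × 6.0789% = 13.66%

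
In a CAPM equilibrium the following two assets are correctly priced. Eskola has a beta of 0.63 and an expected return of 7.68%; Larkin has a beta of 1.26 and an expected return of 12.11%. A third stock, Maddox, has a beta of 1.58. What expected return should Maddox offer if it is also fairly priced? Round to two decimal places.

MRP (SML slope) = (12.11% − 7.68%) / (1.26 − 0.63) = 4.43% / 0.63 = 7.0317%
R_f (intercept) = 7.68% − 0.63 × 7.0317% = 3.2500%
E(R_Maddox) = R_f + β × MRP = 3.2500% + 1.58 × 7.0317% = 14.36%

14.36%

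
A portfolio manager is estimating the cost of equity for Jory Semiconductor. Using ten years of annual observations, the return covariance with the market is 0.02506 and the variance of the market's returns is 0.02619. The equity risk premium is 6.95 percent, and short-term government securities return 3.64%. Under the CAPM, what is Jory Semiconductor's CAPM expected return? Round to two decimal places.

10.29%

β = Cov(R_i, R_m) / Var(R_m) = 0.02506 / 0.02619 = 0.9569
E(R) = R_f + β × MRP = 3.64% + 0.9569 × 6.95% = 10.29%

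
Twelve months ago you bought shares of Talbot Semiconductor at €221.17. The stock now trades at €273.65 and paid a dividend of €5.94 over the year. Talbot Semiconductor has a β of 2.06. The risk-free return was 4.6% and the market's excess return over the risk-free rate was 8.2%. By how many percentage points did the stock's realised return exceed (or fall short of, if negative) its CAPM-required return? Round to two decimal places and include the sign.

+4.92%

Realised HPR = (P1 + D1 − P0) / P0 = (273.65 + 5.94 − 221.17) / 221.17 = 58.42 / 221.17 = 26.4141%
CAPM required = R_f + β·MRP = 4.6% + 2.06 × 8.2% = 21.4920%
α = realised − required = 26.4141% − 21.4920% = +4.92%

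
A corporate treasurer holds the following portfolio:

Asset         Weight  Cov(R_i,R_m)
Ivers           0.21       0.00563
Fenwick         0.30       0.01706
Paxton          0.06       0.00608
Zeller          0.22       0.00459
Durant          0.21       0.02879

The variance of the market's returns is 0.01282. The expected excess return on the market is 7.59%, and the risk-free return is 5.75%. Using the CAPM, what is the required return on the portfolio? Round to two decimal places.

13.87%

β_Ivers = 0.00563 / 0.01282 = 0.4392
β_Fenwick = 0.01706 / 0.01282 = 1.3307
β_Paxton = 0.00608 / 0.01282 = 0.4743
β_Zeller = 0.00459 / 0.01282 = 0.3580
β_Durant = 0.02879 / 0.01282 = 2.2457
β_P = Σ w_i β_i = 0.21×0.4392 + 0.30×1.3307 + 0.06×0.4743 + 0.22×0.3580 + 0.21×2.2457 = 1.0703
E(R_P) = R_f + β_P × MRP = 5.75% + 1.0703 × 7.59% = 13.87%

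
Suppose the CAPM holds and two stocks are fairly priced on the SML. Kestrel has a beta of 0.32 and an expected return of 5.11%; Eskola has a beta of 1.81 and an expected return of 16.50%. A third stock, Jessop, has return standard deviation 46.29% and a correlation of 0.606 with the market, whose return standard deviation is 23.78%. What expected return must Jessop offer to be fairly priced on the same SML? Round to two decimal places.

11.68%

MRP = (16.50% − 5.11%) / (1.81 − 0.32) = 7.6443%
R_f = 5.11% − 0.32 × 7.6443% = 2.6638%
β_Jessop = ρ·σ_i/σ_m = 0.606 × 46.29 / 23.78 = 1.1796
E(R_Jessop) = R_f + β × MRP = 2.6638% + 1.1796 × 7.6443% = 11.68%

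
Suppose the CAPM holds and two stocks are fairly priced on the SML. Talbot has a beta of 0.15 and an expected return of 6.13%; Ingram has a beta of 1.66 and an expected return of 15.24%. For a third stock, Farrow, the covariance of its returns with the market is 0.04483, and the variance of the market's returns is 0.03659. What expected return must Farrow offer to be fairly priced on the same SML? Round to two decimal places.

MRP = (15.24% − 6.13%) / (1.66 − 0.15) = 6.0331%
R_f = 6.13% − 0.15 × 6.0331% = 5.2250%
β_Farrow = Cov / Var(R_m) = 0.04483 / 0.03659 = 1.2252
E(R_Farrow) = R_f + β × MRP = 5.2250% + 1.2252 × 6.0331% = 12.62%

12.62%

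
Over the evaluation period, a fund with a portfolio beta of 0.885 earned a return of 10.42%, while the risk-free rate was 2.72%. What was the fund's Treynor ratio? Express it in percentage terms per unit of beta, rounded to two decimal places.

8.70%

Treynor = (R_P − R_f) / β_P = (10.42% − 2.72%) / 0.8850 = 7.70% / 0.8850 = 8.70%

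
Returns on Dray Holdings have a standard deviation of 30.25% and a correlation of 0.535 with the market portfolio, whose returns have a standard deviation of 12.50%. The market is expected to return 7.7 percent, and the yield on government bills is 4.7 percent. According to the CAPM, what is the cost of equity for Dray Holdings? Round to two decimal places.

β = ρ × σ_i / σ_m = 0.535 × 30.25% / 12.50% = 1.2947
MRP = 7.7% − 4.7% = 3.00%
E(R) = 4.7% + 1.2947 × 3.0% = 8.58%

8.58%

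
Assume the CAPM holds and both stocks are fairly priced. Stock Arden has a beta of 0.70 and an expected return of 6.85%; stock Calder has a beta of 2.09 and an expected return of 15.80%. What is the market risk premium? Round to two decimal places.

Both satisfy E(R) = R_f + β·MRP, so the slope of the SML is
MRP = (15.80% − 6.85%) / (2.09 − 0.70) = 8.95% / 1.39 = 6.4388%

6.44%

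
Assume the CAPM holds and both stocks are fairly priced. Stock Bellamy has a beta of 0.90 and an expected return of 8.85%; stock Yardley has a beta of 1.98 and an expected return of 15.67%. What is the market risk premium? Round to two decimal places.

Both satisfy E(R) = R_f + β·MRP, so the slope of the SML is
MRP = (15.67% − 8.85%) / (1.98 − 0.90) = 6.82% / 1.08 = 6.3148%

6.31%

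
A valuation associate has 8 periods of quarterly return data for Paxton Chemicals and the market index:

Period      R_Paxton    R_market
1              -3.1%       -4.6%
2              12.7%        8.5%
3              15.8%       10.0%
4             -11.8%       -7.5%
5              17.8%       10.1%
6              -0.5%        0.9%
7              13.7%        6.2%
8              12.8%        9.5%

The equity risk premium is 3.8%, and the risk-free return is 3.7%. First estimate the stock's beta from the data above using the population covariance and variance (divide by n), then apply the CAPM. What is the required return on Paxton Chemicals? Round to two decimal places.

Mean R_i = (-3.1 + 12.7 + 15.8 − 11.8 + 17.8 − 0.5 + 13.7 + 12.8) / 8 = 7.1750%
Mean R_m = (-4.6 + 8.5 + 10.0 − 7.5 + 10.1 + 0.9 + 6.2 + 9.5) / 8 = 4.1375%
Σ(R_i − R̄_i)(R_m − R̄_m) = 517.0875  ⇒  Cov = 517.0875 / 8 = 64.6359
Σ(R_m − R̄_m)² = 344.2188  ⇒  Var(R_m) = 344.2188 / 8 = 43.0274
β = Cov / Var(R_m) = 64.6359 / 43.0274 = 1.5022
E(R) = R_f + β × MRP = 3.7% + 1.5022 × 3.8% = 9.41%

9.41%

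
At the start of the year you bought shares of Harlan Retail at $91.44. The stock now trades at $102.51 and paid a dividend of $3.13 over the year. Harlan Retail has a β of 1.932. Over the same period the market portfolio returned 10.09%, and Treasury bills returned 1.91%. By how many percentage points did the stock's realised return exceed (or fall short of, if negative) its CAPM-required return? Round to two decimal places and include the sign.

-2.18%

Realised HPR = (P1 + D1 − P0) / P0 = (102.51 + 3.13 − 91.44) / 91.44 = 14.20 / 91.44 = 15.5293%
MRP = 10.09% − 1.91% = 8.18%
CAPM required = R_f + β·MRP = 1.91% + 1.932 × 8.18% = 17.71376%
α = realised − required = 15.5293% − 17.71376% = -2.18%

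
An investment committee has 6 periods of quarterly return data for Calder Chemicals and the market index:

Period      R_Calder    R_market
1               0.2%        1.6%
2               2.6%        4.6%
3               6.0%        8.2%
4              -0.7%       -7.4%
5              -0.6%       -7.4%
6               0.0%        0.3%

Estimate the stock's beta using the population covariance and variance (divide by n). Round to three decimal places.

0.355

Mean R_i = (0.2 + 2.6 + 6.0 − 0.7 − 0.6 + 0.0) / 6 = 1.2500%
Mean R_m = (1.6 + 4.6 + 8.2 − 7.4 − 7.4 + 0.3) / 6 = -0.0167%
Σ(R_i − R̄_i)(R_m − R̄_m) = 71.2250  ⇒  Cov = 71.2250 / 6 = 11.8708
Σ(R_m − R̄_m)² = 200.5683  ⇒  Var(R_m) = 200.5683 / 6 = 33.4281
β = Cov / Var(R_m) = 11.8708 / 33.4281 = 0.3551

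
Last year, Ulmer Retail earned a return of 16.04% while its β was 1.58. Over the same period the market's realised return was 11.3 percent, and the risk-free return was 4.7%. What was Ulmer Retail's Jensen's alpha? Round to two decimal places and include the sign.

Market excess return = 11.3% − 4.7% = 6.60%
CAPM benchmark = R_f + β(R_m − R_f) = 4.7% + 1.58 × 6.6% = 15.1280%
α = actual − benchmark = 16.04% − 15.1280% = +0.91%

+0.91%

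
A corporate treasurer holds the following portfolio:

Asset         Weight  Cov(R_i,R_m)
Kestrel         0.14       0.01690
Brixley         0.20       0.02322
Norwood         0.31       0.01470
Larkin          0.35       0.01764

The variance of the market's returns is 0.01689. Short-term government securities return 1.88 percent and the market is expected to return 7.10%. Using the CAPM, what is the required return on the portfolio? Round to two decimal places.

β_Kestrel = 0.01690 / 0.01689 = 1.0006
β_Brixley = 0.02322 / 0.01689 = 1.3748
β_Norwood = 0.01470 / 0.01689 = 0.8703
β_Larkin = 0.01764 / 0.01689 = 1.0444
β_P = Σ w_i β_i = 0.14×1.0006 + 0.20×1.3748 + 0.31×0.8703 + 0.35×1.0444 = 1.0504
MRP = 7.10% − 1.88% = 5.22%
E(R_P) = R_f + β_P × MRP = 1.88% + 1.0504 × 5.22% = 7.36%

7.36%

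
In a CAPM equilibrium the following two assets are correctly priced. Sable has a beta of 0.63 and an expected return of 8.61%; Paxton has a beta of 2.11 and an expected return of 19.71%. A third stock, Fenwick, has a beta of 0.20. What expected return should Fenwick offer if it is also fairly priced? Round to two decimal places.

5.39%

MRP (SML slope) = (19.71% − 8.61%) / (2.11 − 0.63) = 11.10% / 1.48 = 7.5000%
R_f (intercept) = 8.61% − 0.63 × 7.5000% = 3.8850%
E(R_Fenwick) = R_f + β × MRP = 3.8850% + 0.20 × 7.5000% = 5.39%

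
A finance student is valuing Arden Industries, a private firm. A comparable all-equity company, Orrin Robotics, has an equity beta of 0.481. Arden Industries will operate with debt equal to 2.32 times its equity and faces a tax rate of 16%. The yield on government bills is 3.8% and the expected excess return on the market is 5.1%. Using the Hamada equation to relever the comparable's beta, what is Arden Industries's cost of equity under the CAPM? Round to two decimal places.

β_L = β_U × [1 + (1 − t)(D/E)] = 0.481 × [1 + (1 − 0.16) × 2.32]
    = 0.481 × [1 + 0.84 × 2.32] = 0.481 × 2.9488 = 1.4184
E(R) = R_f + β_L × MRP = 3.8% + 1.4184 × 5.1% = 11.03%

11.03%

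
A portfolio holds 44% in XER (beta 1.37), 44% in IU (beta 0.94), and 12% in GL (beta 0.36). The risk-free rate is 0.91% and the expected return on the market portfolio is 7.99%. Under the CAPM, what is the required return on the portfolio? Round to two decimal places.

β_P = Σ w_i β_i = 0.44×1.37 + 0.44×0.94 + 0.12×0.36 = 1.0596
MRP = 7.99% − 0.91% = 7.08%
E(R_P) = R_f + β_P × MRP = 0.91% + 1.0596 × 7.08% = 8.41%

8.41%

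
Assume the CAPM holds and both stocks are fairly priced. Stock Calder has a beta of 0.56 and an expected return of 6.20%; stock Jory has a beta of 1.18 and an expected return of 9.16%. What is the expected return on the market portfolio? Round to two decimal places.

8.30%

Both satisfy E(R) = R_f + β·MRP, so the slope of the SML is
MRP = (9.16% − 6.20%) / (1.18 − 0.56) = 2.96% / 0.62 = 4.7742%
R_f = E(R_Calder) − β_Calder·MRP = 6.20% − 0.56 × 4.7742% = 3.5264%
E(R_m) = R_f + MRP = 3.5264% + 4.7742% = 8.30%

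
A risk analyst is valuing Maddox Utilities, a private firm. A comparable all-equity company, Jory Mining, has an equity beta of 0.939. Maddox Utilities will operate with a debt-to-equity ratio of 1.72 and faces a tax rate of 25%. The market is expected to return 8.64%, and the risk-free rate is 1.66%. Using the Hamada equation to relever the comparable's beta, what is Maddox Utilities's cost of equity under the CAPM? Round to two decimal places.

β_L = β_U × [1 + (1 − t)(D/E)] = 0.939 × [1 + (1 − 0.25) × 1.72]
    = 0.939 × [1 + 0.75 × 1.72] = 0.939 × 2.2900 = 2.1503
MRP = 8.64% − 1.66% = 6.98%
E(R) = R_f + β_L × MRP = 1.66% + 2.1503 × 6.98% = 16.67%

16.67%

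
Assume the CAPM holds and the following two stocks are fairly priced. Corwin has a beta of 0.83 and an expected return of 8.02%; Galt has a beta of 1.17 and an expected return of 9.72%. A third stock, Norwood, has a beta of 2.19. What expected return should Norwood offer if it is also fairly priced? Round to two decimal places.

MRP (SML slope) = (9.72% − 8.02%) / (1.17 − 0.83) = 1.70% / 0.34 = 5.0000%
R_f (intercept) = 8.02% − 0.83 × 5.0000% = 3.8700%
E(R_Norwood) = R_f + β × MRP = 3.8700% + 2.19 × 5.0000% = 14.82%

14.82%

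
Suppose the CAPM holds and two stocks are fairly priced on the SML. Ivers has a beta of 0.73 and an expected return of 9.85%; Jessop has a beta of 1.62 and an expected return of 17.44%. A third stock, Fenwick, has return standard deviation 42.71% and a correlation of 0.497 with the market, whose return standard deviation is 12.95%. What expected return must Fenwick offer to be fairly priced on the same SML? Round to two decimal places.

17.60%

MRP = (17.44% − 9.85%) / (1.62 − 0.73) = 8.5281%
R_f = 9.85% − 0.73 × 8.5281% = 3.6245%
β_Fenwick = ρ·σ_i/σ_m = 0.497 × 42.71 / 12.95 = 1.6391
E(R_Fenwick) = R_f + β × MRP = 3.6245% + 1.6391 × 8.5281% = 17.60%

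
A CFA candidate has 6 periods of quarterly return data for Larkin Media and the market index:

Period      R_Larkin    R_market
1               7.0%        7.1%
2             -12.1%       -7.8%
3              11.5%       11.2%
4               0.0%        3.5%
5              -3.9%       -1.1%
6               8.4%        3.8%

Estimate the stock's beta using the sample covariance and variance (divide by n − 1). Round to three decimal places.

Mean R_i = (7.0 − 12.1 + 11.5 + 0.0 − 3.9 + 8.4) / 6 = 1.8167%
Mean R_m = (7.1 − 7.8 + 11.2 + 3.5 − 1.1 + 3.8) / 6 = 2.7833%
Σ(R_i − R̄_i)(R_m − R̄_m) = 278.7517  ⇒  Cov = 278.7517 / 5 = 55.7503
Σ(R_m − R̄_m)² = 218.1083  ⇒  Var(R_m) = 218.1083 / 5 = 43.6217
β = Cov / Var(R_m) = 55.7503 / 43.6217 = 1.2780

1.278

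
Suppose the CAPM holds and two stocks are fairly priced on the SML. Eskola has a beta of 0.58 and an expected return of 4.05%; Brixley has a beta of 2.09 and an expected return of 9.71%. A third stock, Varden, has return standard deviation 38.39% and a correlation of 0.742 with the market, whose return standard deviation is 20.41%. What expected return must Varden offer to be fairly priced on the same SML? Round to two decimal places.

7.11%

MRP = (9.71% − 4.05%) / (2.09 − 0.58) = 3.7483%
R_f = 4.05% − 0.58 × 3.7483% = 1.8760%
β_Varden = ρ·σ_i/σ_m = 0.742 × 38.39 / 20.41 = 1.3957
E(R_Varden) = R_f + β × MRP = 1.8760% + 1.3957 × 3.7483% = 7.11%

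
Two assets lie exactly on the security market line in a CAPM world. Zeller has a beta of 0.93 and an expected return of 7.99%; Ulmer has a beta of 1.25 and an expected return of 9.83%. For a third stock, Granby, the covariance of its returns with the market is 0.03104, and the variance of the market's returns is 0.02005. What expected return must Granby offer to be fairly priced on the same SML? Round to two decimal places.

MRP = (9.83% − 7.99%) / (1.25 − 0.93) = 5.7500%
R_f = 7.99% − 0.93 × 5.7500% = 2.6425%
β_Granby = Cov / Var(R_m) = 0.03104 / 0.02005 = 1.5481
E(R_Granby) = R_f + β × MRP = 2.6425% + 1.5481 × 5.7500% = 11.54%

11.54%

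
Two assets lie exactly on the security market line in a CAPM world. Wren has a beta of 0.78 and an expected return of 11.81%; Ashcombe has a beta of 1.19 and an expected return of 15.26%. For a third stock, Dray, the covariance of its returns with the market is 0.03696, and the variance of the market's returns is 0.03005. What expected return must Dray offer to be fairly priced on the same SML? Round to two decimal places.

15.60%

MRP = (15.26% − 11.81%) / (1.19 − 0.78) = 8.4146%
R_f = 11.81% − 0.78 × 8.4146% = 5.2466%
β_Dray = Cov / Var(R_m) = 0.03696 / 0.03005 = 1.2300
E(R_Dray) = R_f + β × MRP = 5.2466% + 1.2300 × 8.4146% = 15.60%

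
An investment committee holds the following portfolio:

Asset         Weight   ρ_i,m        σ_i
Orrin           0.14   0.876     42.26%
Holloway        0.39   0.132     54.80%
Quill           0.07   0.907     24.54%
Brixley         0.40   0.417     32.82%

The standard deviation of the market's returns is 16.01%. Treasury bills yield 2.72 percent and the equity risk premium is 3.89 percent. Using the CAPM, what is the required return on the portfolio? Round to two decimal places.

6.37%

β_Orrin = 0.876 × 42.26% / 16.01% = 2.3123
β_Holloway = 0.132 × 54.80% / 16.01% = 0.4518
β_Quill = 0.907 × 24.54% / 16.01% = 1.3902
β_Brixley = 0.417 × 32.82% / 16.01% = 0.8548
β_P = Σ w_i β_i = 0.14×2.3123 + 0.39×0.4518 + 0.07×1.3902 + 0.40×0.8548 = 0.9392
E(R_P) = R_f + β_P × MRP = 2.72% + 0.9392 × 3.89% = 6.37%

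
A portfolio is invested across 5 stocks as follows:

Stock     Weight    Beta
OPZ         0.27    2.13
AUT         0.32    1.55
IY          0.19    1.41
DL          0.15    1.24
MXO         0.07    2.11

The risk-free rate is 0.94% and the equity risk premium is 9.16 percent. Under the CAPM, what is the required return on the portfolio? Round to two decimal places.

16.26%

β_P = Σ w_i β_i = 0.27×2.13 + 0.32×1.55 + 0.19×1.41 + 0.15×1.24 + 0.07×2.11 = 1.6727
E(R_P) = R_f + β_P × MRP = 0.94% + 1.6727 × 9.16% = 16.26%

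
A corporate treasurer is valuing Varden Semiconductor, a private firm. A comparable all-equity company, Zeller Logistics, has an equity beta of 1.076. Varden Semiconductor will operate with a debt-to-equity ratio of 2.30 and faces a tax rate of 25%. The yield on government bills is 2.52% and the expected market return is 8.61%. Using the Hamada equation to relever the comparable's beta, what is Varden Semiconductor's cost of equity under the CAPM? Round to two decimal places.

20.38%

β_L = β_U × [1 + (1 − t)(D/E)] = 1.076 × [1 + (1 − 0.25) × 2.30]
    = 1.076 × [1 + 0.75 × 2.30] = 1.076 × 2.7250 = 2.9321
MRP = 8.61% − 2.52% = 6.09%
E(R) = R_f + β_L × MRP = 2.52% + 2.9321 × 6.09% = 20.38%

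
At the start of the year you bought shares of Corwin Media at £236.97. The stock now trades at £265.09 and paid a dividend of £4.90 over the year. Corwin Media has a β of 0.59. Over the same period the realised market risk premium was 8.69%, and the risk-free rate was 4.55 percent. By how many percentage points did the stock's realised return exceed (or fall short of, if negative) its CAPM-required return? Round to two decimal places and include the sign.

Realised HPR = (P1 + D1 − P0) / P0 = (265.09 + 4.90 − 236.97) / 236.97 = 33.02 / 236.97 = 13.9343%
CAPM required = R_f + β·MRP = 4.55% + 0.59 × 8.69% = 9.6771%
α = realised − required = 13.9343% − 9.6771% = +4.26%

+4.26%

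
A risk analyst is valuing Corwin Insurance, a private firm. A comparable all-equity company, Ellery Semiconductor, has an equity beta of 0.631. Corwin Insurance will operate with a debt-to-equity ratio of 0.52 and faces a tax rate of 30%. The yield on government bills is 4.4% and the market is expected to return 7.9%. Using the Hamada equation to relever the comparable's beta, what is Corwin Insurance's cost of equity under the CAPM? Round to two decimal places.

β_L = β_U × [1 + (1 − t)(D/E)] = 0.631 × [1 + (1 − 0.30) × 0.52]
    = 0.631 × [1 + 0.70 × 0.52] = 0.631 × 1.3640 = 0.8607
MRP = 7.9% − 4.4% = 3.50%
E(R) = R_f + β_L × MRP = 4.4% + 0.8607 × 3.5% = 7.41%

7.41%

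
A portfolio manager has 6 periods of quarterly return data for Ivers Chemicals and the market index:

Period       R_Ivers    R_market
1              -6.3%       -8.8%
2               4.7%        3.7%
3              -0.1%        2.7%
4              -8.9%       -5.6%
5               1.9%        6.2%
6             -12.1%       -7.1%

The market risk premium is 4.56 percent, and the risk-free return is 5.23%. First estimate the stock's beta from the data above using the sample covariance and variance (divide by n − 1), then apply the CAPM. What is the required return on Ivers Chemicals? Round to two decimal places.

Mean R_i = (-6.3 + 4.7 − 0.1 − 8.9 + 1.9 − 12.1) / 6 = -3.4667%
Mean R_m = (-8.8 + 3.7 + 2.7 − 5.6 + 6.2 − 7.1) / 6 = -1.4833%
Σ(R_i − R̄_i)(R_m − R̄_m) = 189.2367  ⇒  Cov = 189.2367 / 5 = 37.8473
Σ(R_m − R̄_m)² = 205.4283  ⇒  Var(R_m) = 205.4283 / 5 = 41.0857
β = Cov / Var(R_m) = 37.8473 / 41.0857 = 0.9212
E(R) = R_f + β × MRP = 5.23% + 0.9212 × 4.56% = 9.43%

9.43%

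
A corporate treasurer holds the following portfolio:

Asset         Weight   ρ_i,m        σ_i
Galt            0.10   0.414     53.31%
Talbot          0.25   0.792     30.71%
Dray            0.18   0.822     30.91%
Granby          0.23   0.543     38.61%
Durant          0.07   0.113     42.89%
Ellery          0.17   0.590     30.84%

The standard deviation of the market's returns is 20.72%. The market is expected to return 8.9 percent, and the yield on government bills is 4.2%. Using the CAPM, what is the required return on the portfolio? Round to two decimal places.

β_Galt = 0.414 × 53.31% / 20.72% = 1.0652
β_Talbot = 0.792 × 30.71% / 20.72% = 1.1739
β_Dray = 0.822 × 30.91% / 20.72% = 1.2263
β_Granby = 0.543 × 38.61% / 20.72% = 1.0118
β_Durant = 0.113 × 42.89% / 20.72% = 0.2339
β_Ellery = 0.590 × 30.84% / 20.72% = 0.8782
β_P = Σ w_i β_i = 0.10×1.0652 + 0.25×1.1739 + 0.18×1.2263 + 0.23×1.0118 + 0.07×0.2339 + 0.17×0.8782 = 1.0191
MRP = 8.9% − 4.2% = 4.70%
E(R_P) = R_f + β_P × MRP = 4.2% + 1.0191 × 4.7% = 8.99%

8.99%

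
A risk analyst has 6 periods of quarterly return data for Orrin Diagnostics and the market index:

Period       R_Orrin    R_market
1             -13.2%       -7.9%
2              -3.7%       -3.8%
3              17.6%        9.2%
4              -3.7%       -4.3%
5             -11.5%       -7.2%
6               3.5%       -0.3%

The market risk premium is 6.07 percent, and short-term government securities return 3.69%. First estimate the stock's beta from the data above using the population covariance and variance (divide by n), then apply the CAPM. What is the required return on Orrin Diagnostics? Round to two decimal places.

Mean R_i = (-13.2 − 3.7 + 17.6 − 3.7 − 11.5 + 3.5) / 6 = -1.8333%
Mean R_m = (-7.9 − 3.8 + 9.2 − 4.3 − 7.2 − 0.3) / 6 = -2.3833%
Σ(R_i − R̄_i)(R_m − R̄_m) = 351.7033  ⇒  Cov = 351.7033 / 6 = 58.6172
Σ(R_m − R̄_m)² = 197.8283  ⇒  Var(R_m) = 197.8283 / 6 = 32.9714
β = Cov / Var(R_m) = 58.6172 / 32.9714 = 1.7778
E(R) = R_f + β × MRP = 3.69% + 1.7778 × 6.07% = 14.48%

14.48%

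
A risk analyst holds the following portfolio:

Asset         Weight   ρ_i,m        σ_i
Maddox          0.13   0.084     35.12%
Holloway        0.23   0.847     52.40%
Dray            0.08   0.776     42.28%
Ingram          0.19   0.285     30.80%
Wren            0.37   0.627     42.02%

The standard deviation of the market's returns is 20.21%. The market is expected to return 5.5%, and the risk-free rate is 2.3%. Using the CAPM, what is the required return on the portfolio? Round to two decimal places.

6.20%

β_Maddox = 0.084 × 35.12% / 20.21% = 0.1460
β_Holloway = 0.847 × 52.40% / 20.21% = 2.1961
β_Dray = 0.776 × 42.28% / 20.21% = 1.6234
β_Ingram = 0.285 × 30.80% / 20.21% = 0.4343
β_Wren = 0.627 × 42.02% / 20.21% = 1.3036
β_P = Σ w_i β_i = 0.13×0.1460 + 0.23×2.1961 + 0.08×1.6234 + 0.19×0.4343 + 0.37×1.3036 = 1.2188
MRP = 5.5% − 2.3% = 3.20%
E(R_P) = R_f + β_P × MRP = 2.3% + 1.2188 × 3.2% = 6.20%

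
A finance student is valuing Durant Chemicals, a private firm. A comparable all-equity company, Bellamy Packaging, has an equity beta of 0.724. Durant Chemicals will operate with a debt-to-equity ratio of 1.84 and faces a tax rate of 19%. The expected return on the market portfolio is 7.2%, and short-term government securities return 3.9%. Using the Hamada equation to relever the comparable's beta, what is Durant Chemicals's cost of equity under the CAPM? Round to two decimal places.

9.85%

β_L = β_U × [1 + (1 − t)(D/E)] = 0.724 × [1 + (1 − 0.19) × 1.84]
    = 0.724 × [1 + 0.81 × 1.84] = 0.724 × 2.4904 = 1.8030
MRP = 7.2% − 3.9% = 3.30%
E(R) = R_f + β_L × MRP = 3.9% + 1.8030 × 3.3% = 9.85%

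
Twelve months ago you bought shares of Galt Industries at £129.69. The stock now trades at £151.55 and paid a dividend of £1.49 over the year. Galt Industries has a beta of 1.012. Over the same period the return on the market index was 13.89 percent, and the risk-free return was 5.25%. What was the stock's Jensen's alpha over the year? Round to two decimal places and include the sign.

+4.01%

Realised HPR = (P1 + D1 − P0) / P0 = (151.55 + 1.49 − 129.69) / 129.69 = 23.35 / 129.69 = 18.0045%
MRP = 13.89% − 5.25% = 8.64%
CAPM required = R_f + β·MRP = 5.25% + 1.012 × 8.64% = 13.99368%
α = realised − required = 18.0045% − 13.99368% = +4.01%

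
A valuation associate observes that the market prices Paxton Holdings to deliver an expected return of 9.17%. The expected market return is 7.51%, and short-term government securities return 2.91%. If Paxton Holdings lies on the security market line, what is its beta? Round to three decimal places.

1.361

MRP = 7.51% − 2.91% = 4.60%
β = (E(R) − R_f) / MRP = (9.17% − 2.91%) / 4.60% = 6.26% / 4.60% = 1.361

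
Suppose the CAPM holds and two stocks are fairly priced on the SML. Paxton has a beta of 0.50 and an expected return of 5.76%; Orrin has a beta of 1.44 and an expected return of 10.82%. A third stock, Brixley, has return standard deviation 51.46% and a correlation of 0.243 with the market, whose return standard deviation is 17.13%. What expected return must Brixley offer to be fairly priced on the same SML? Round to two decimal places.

MRP = (10.82% − 5.76%) / (1.44 − 0.50) = 5.3830%
R_f = 5.76% − 0.50 × 5.3830% = 3.0685%
β_Brixley = ρ·σ_i/σ_m = 0.243 × 51.46 / 17.13 = 0.7300
E(R_Brixley) = R_f + β × MRP = 3.0685% + 0.7300 × 5.3830% = 7.00%

7.00%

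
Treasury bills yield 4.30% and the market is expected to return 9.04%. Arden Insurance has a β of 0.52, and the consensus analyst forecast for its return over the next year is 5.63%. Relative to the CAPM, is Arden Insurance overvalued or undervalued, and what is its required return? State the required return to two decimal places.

Overvalued; required return 6.76%

MRP = 9.04% − 4.30% = 4.74%
Required return = R_f + β·MRP = 4.30% + 0.52 × 4.74% = 6.76%
Forecast 5.63% < required 6.76% → the stock plots below the SML → overvalued.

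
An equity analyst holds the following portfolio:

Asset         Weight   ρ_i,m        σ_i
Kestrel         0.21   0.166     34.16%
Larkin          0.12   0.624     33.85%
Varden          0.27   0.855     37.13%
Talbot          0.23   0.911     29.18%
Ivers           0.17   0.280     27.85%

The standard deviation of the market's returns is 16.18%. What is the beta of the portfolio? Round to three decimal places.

1.220

β_Kestrel = 0.166 × 34.16% / 16.18% = 0.3505
β_Larkin = 0.624 × 33.85% / 16.18% = 1.3055
β_Varden = 0.855 × 37.13% / 16.18% = 1.9621
β_Talbot = 0.911 × 29.18% / 16.18% = 1.6430
β_Ivers = 0.280 × 27.85% / 16.18% = 0.4820
β_P = Σ w_i β_i = 0.21×0.3505 + 0.12×1.3055 + 0.27×1.9621 + 0.23×1.6430 + 0.17×0.4820 = 1.2199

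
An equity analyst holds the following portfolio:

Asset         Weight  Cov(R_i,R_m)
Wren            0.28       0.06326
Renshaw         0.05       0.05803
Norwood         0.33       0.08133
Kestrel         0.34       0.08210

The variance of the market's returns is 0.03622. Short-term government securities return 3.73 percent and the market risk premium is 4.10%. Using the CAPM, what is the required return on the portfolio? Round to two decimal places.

12.26%

β_Wren = 0.06326 / 0.03622 = 1.7465
β_Renshaw = 0.05803 / 0.03622 = 1.6022
β_Norwood = 0.08133 / 0.03622 = 2.2454
β_Kestrel = 0.08210 / 0.03622 = 2.2667
β_P = Σ w_i β_i = 0.28×1.7465 + 0.05×1.6022 + 0.33×2.2454 + 0.34×2.2667 = 2.0808
E(R_P) = R_f + β_P × MRP = 3.73% + 2.0808 × 4.10% = 12.26%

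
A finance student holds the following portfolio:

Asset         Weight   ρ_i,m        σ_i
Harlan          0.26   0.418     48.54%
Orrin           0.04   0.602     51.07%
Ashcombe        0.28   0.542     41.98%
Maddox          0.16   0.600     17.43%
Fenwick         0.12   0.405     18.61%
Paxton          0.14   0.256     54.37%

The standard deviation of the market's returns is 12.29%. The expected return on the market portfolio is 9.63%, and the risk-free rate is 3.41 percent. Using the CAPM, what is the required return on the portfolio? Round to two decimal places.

12.22%

β_Harlan = 0.418 × 48.54% / 12.29% = 1.6509
β_Orrin = 0.602 × 51.07% / 12.29% = 2.5016
β_Ashcombe = 0.542 × 41.98% / 12.29% = 1.8514
β_Maddox = 0.600 × 17.43% / 12.29% = 0.8509
β_Fenwick = 0.405 × 18.61% / 12.29% = 0.6133
β_Paxton = 0.256 × 54.37% / 12.29% = 1.1325
β_P = Σ w_i β_i = 0.26×1.6509 + 0.04×2.5016 + 0.28×1.8514 + 0.16×0.8509 + 0.12×0.6133 + 0.14×1.1325 = 1.4160
MRP = 9.63% − 3.41% = 6.22%
E(R_P) = R_f + β_P × MRP = 3.41% + 1.4160 × 6.22% = 12.22%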